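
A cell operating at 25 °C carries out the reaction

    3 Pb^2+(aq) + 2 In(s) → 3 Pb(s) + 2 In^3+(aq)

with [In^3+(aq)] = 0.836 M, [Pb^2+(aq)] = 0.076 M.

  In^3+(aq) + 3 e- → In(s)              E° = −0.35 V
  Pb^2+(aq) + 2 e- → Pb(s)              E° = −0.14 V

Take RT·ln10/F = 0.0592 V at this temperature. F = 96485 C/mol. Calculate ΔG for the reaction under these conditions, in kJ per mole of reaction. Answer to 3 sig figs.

−103 kJ/mol

With Pb²⁺/Pb reduced at the cathode, E°cell = −0.14 − (−0.35) = +0.21 V and n = 6.
The reaction quotient is [In^3+(aq)]^2 / [Pb^2+(aq)]^3 = 1.59×10^3; by Nernst, E = +0.21 − (0.0592/6)(3.202) = +0.1784 V.
ΔG = −nFE = −(6)(96485)(+0.1784) J/mol = −103 kJ/mol.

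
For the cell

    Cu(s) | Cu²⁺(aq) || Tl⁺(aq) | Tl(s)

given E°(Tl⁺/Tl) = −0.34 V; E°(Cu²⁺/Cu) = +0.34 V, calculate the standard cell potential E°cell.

−0.68 V

By convention the left-hand electrode in cell notation is the anode (oxidation) and the right-hand electrode is the cathode (reduction).
E°cell = E°(right) − E°(left) = −0.34 − (+0.34) = −0.68 V.
The negative sign shows that, as written, the cell would require an external voltage to drive the reaction.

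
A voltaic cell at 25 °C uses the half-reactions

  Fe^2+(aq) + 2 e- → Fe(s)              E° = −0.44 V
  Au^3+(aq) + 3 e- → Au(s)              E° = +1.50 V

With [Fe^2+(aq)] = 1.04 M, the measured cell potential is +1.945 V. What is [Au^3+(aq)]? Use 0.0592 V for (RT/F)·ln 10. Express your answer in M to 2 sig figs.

Au³⁺/Au is the cathode (higher E°); E°cell = +1.50 − (−0.44) = +1.94 V with n = 6.
Rearranging E = E° − (0.0592/n)·log Q gives log Q = 6(+1.94 − (+1.945))/0.0592 = −0.507.
For 2 Au^3+(aq) + 3 Fe(s) → 2 Au(s) + 3 Fe^2+(aq), the reaction quotient is Q = [Fe^2+(aq)]^3 / [Au^3+(aq)]^2.
Solving for the unknown gives log [Au^3+(aq)] = 0.279, so [Au^3+(aq)] ≈ 1.9 M.

1.9 M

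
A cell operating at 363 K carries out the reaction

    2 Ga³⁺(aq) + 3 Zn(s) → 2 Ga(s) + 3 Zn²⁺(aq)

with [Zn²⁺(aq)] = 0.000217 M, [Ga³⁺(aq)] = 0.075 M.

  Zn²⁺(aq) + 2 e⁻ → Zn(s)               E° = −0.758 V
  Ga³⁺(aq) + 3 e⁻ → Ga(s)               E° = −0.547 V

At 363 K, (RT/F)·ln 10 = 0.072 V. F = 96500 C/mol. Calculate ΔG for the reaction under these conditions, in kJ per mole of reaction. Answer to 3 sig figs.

E°cell = −0.547 − (−0.758) = +0.211 V; the balanced reaction transfers n = 6 electrons.
The reaction quotient is [Zn²⁺(aq)]^3 / [Ga³⁺(aq)]^2 = 1.82×10^−9; by Nernst, E = +0.211 − (0.072/6)(−8.741) = +0.3159 V.
Then ΔG = −nFE = −6 × 96500 × +0.3159 J/mol = −183 kJ/mol.

−183 kJ/mol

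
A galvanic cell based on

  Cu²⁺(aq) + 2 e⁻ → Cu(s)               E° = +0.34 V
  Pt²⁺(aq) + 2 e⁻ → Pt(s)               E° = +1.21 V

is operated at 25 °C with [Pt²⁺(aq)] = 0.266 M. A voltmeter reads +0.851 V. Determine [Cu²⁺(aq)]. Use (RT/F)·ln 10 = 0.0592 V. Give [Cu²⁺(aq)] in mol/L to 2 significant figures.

1.2 M

The Pt²⁺/Pt couple has the larger reduction potential, so it is the cathode: E°cell = +1.21 − (+0.34) = +0.87 V and n = 2.
Since E = E° − (0.0592/n)·log Q, log Q = n(E° − E)/0.0592 = 0.642.
Balancing electrons gives Pt²⁺(aq) + Cu(s) → Pt(s) + Cu²⁺(aq); thus Q = [Cu²⁺(aq)] / [Pt²⁺(aq)].
Isolating [Cu²⁺(aq)] in Q = 10^{0.642} yields log [Cu²⁺(aq)] = 0.067, i.e. 1.2 M.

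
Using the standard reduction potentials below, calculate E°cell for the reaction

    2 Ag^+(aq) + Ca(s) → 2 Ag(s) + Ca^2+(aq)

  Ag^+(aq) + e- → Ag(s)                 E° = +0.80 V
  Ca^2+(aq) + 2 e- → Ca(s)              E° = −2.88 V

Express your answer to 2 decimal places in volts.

In the reaction as written, Ag^+(aq) is reduced (cathode) and Ca^2+(aq) is produced by oxidation at the anode.
E°cell = E°(cathode) − E°(anode) = +0.80 − (−2.88) = +3.68 V.
The positive value indicates the reaction is spontaneous as written.

+3.68 V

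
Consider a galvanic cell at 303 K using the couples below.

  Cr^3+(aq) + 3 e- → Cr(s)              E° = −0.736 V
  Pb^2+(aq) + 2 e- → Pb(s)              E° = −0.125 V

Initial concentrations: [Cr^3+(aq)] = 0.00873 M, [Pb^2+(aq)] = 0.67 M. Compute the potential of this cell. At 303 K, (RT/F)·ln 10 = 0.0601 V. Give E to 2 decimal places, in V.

Pb²⁺/Pb is reduced (cathode, E° = −0.125 V) and Cr³⁺/Cr is oxidized (anode).
E°cell = E°cat − E°an = −0.125 − (−0.736) = +0.611 V; n = 6.
The balanced reaction is 3 Pb^2+(aq) + 2 Cr(s) → 3 Pb(s) + 2 Cr^3+(aq), so Q = [Cr^3+(aq)]^2 / [Pb^2+(aq)]^3 = 0.000253 and log Q = −3.596.
By the Nernst equation, E = +0.611 − (0.0601/6)·(−3.596) = +0.65 V.

+0.65 V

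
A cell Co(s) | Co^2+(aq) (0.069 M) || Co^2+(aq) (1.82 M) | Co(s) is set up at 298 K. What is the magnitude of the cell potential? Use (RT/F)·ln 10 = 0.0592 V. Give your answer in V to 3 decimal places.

For a concentration cell E°cell = 0, since both electrodes use the same couple.
The compartment with the higher Co^2+(aq) concentration (1.82 M) acts as the cathode; ions are reduced there and produced at the dilute (0.069 M) anode.
With n = 2, Ecell = −(0.0592/2)·log([dilute]/[conc]) = −(0.0592/2)·log(0.069/1.82) = +0.042 V.

0.042 V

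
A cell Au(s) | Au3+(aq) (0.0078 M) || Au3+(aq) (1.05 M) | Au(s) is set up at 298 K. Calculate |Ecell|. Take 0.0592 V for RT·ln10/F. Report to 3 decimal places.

For a concentration cell E°cell = 0, since both electrodes use the same couple.
The compartment with the higher Au3+(aq) concentration (1.05 M) acts as the cathode; ions are reduced there and produced at the dilute (0.0078 M) anode.
With n = 3, Ecell = −(0.0592/3)·log([dilute]/[conc]) = −(0.0592/3)·log(0.0078/1.05) = +0.042 V.

0.042 V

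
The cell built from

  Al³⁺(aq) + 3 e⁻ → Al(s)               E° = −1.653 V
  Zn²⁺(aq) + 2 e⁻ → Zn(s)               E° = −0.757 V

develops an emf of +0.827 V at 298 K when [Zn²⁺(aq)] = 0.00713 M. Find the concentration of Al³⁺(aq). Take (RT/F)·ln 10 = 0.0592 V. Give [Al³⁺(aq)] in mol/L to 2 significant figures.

1.9 M

With Zn²⁺/Zn at the cathode and Al³⁺/Al at the anode, E°cell = −0.757 − (−1.653) = +0.896 V (n = 6).
From the Nernst equation, log Q = n(E° − E)/0.0592 = 6·(+0.896 − (+0.827))/0.0592 = 6.993.
The balanced reaction is 3 Zn²⁺(aq) + 2 Al(s) → 3 Zn(s) + 2 Al³⁺(aq), so Q = [Al³⁺(aq)]^2 / [Zn²⁺(aq)]^3.
Solving for the unknown gives log [Al³⁺(aq)] = 0.276, so [Al³⁺(aq)] ≈ 1.9 M.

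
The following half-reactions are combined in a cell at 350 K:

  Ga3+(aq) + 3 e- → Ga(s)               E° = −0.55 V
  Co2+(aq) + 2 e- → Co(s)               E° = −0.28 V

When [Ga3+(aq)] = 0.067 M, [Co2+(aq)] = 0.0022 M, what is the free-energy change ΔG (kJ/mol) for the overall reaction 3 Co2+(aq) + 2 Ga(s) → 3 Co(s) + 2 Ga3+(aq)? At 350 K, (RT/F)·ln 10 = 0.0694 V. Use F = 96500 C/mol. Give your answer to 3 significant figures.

With Co²⁺/Co reduced at the cathode, E°cell = −0.28 − (−0.55) = +0.27 V and n = 6.
Here Q = [Ga3+(aq)]^2 / [Co2+(aq)]^3 = 4.22×10^5 (log Q = 5.625), giving E = +0.27 − (0.0694/6)·(5.625) = +0.2049 V.
ΔG = −nFE = −(6)(96500)(+0.2049) J/mol = −119 kJ/mol.

−119 kJ/mol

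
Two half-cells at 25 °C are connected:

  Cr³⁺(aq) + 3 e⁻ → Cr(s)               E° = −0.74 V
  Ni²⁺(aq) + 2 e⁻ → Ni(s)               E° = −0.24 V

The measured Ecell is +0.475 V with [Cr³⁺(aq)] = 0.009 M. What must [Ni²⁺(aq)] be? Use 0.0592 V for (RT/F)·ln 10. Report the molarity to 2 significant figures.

Ni²⁺/Ni is the cathode (higher E°); E°cell = −0.24 − (−0.74) = +0.50 V with n = 6.
From the Nernst equation, log Q = n(E° − E)/0.0592 = 6·(+0.50 − (+0.475))/0.0592 = 2.534.
For 3 Ni²⁺(aq) + 2 Cr(s) → 3 Ni(s) + 2 Cr³⁺(aq), the reaction quotient is Q = [Cr³⁺(aq)]^2 / [Ni²⁺(aq)]^3.
Isolating [Ni²⁺(aq)] in Q = 10^{2.534} yields log [Ni²⁺(aq)] = −2.209, i.e. 0.0062 M.

0.0062 M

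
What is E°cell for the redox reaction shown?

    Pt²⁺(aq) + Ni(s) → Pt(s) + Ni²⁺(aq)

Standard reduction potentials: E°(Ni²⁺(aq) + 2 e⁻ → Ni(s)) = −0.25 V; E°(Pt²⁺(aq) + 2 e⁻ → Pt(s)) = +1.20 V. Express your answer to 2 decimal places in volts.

+1.45 V

In the reaction as written, Pt²⁺(aq) is reduced (cathode) and Ni²⁺(aq) is produced by oxidation at the anode.
E°cell = E°(cathode) − E°(anode) = +1.20 − (−0.25) = +1.45 V.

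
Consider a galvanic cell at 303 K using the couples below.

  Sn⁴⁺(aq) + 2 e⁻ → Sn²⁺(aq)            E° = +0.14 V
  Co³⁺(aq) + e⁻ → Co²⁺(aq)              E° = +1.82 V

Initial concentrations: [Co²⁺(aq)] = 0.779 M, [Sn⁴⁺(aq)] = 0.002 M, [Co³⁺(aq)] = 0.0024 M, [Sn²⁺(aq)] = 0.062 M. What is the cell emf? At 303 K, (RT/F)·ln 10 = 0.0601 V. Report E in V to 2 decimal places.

+1.57 V

Since E°(Co³⁺/Co²⁺) > E°(Sn⁴⁺/Sn²⁺), Co³⁺/Co²⁺ serves as the cathode.
E°cell = E°cat − E°an = +1.82 − (+0.14) = +1.68 V; n = 2.
The balanced reaction is 2 Co³⁺(aq) + Sn²⁺(aq) → 2 Co²⁺(aq) + Sn⁴⁺(aq), so Q = ([Co²⁺(aq)]^2·[Sn⁴⁺(aq)]) / ([Co³⁺(aq)]^2·[Sn²⁺(aq)]) = 3.4×10^3 and log Q = 3.531.
Applying E = E° − (RT ln10/nF)·log Q gives +1.68 − (0.0601/2)(3.531) = +1.57 V.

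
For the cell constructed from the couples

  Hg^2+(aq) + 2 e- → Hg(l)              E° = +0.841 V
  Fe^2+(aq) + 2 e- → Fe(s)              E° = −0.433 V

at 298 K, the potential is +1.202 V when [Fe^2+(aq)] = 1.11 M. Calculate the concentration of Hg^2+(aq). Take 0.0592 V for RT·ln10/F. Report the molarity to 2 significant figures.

0.0041 M

With Hg²⁺/Hg at the cathode and Fe²⁺/Fe at the anode, E°cell = +0.841 − (−0.433) = +1.274 V (n = 2).
From the Nernst equation, log Q = n(E° − E)/0.0592 = 2·(+1.274 − (+1.202))/0.0592 = 2.432.
For Hg^2+(aq) + Fe(s) → Hg(l) + Fe^2+(aq), the reaction quotient is Q = [Fe^2+(aq)] / [Hg^2+(aq)].
Solving for the unknown gives log [Hg^2+(aq)] = −2.387, so [Hg^2+(aq)] ≈ 0.0041 M.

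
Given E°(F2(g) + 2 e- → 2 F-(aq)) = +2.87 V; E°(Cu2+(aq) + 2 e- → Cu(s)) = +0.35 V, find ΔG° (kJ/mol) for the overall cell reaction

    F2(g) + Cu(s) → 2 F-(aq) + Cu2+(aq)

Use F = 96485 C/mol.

−486 kJ/mol

In the reaction as written F2(g) is reduced, so the F₂/F⁻ couple is the cathode and Cu²⁺/Cu is the anode.
E°cell = +2.87 − (+0.35) = +2.52 V; balancing electrons gives n = 2.
ΔG° = −nFE°cell = −(2)(96485)(+2.52) J/mol = −486 kJ/mol.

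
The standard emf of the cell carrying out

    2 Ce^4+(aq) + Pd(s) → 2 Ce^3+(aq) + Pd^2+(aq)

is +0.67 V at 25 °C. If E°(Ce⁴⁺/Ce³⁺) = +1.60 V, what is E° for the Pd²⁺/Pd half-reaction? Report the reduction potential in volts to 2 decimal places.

In the reaction as written the Ce⁴⁺/Ce³⁺ couple is reduced (cathode) and Pd²⁺/Pd is oxidized (anode), so E°cell = E°(Ce⁴⁺/Ce³⁺) − E°(Pd²⁺/Pd).
E°(Pd²⁺/Pd) = E°(cathode) − E°cell = +1.60 − (+0.67) = +0.93 V.

+0.93 V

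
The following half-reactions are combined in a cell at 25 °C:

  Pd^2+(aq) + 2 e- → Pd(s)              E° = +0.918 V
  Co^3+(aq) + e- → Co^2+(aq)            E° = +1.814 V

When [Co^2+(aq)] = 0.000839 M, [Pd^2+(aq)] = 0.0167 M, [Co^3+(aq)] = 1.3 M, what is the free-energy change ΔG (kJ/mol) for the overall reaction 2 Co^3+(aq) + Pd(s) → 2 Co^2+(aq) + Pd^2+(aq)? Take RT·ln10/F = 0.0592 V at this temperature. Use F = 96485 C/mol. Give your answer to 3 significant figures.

With Co³⁺/Co²⁺ reduced at the cathode, E°cell = +1.814 − (+0.918) = +0.896 V and n = 2.
The reaction quotient is ([Co^2+(aq)]^2·[Pd^2+(aq)]) / [Co^3+(aq)]^2 = 6.96×10^−9; by Nernst, E = +0.896 − (0.0592/2)(−8.158) = +1.1375 V.
ΔG = −nFE = −(2)(96485)(+1.1375) J/mol = −220 kJ/mol.

−220 kJ/mol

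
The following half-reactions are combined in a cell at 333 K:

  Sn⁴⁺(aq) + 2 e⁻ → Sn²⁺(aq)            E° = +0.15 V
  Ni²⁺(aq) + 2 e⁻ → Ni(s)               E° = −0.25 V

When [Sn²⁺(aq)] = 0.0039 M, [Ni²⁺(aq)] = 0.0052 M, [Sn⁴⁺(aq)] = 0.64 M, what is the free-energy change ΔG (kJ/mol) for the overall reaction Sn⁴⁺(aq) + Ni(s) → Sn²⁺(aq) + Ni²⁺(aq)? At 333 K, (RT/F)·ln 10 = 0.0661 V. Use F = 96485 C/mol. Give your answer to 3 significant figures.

The standard cell potential is +0.15 − (−0.25) = +0.40 V, with n = 2 electrons in the balanced equation.
The reaction quotient is ([Sn²⁺(aq)]·[Ni²⁺(aq)]) / [Sn⁴⁺(aq)] = 3.17×10^−5; by Nernst, E = +0.40 − (0.0661/2)(−4.499) = +0.5487 V.
Finally ΔG = −nFE = −(2)(96485 C/mol)(+0.5487 V) = −106 kJ/mol.

−106 kJ/mol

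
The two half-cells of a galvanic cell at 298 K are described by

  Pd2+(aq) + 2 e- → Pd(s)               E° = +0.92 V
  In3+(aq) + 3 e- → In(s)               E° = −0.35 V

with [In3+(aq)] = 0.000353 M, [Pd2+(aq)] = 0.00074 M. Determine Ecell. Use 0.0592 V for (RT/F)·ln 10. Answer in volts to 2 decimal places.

+1.25 V

The Pd²⁺/Pd couple has the more positive E°, so it is the cathode; In³⁺/In is the anode.
E°cell = E°cat − E°an = +0.92 − (−0.35) = +1.27 V; n = 6.
For the overall reaction 3 Pd2+(aq) + 2 In(s) → 3 Pd(s) + 2 In3+(aq), Q = [In3+(aq)]^2 / [Pd2+(aq)]^3 = 308, giving log Q = 2.488.
E = E° − (0.0592/n)·log Q = +1.27 − (0.0592/6)(2.488) = +1.25 V.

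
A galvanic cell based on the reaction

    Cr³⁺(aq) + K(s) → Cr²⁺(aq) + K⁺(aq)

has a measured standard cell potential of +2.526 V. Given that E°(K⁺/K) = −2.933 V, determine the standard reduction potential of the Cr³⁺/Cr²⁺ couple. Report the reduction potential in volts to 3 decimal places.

−0.407 V

In the reaction as written the Cr³⁺/Cr²⁺ couple is reduced (cathode) and K⁺/K is oxidized (anode), so E°cell = E°(Cr³⁺/Cr²⁺) − E°(K⁺/K).
E°(Cr³⁺/Cr²⁺) = E°cell + E°(anode) = +2.526 + (−2.933) = −0.407 V.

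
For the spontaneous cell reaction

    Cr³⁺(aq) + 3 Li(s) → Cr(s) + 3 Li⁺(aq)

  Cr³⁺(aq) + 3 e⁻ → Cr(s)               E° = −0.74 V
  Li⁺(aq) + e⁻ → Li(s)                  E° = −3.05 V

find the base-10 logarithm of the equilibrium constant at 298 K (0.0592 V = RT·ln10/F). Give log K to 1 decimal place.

The Cr³⁺/Cr couple is reduced (cathode); E°cell = −0.74 − (−3.05) = +2.31 V with n = 3.
At equilibrium E = 0, so log K = nE°cell / 0.0592 = (3)(+2.31) / 0.0592 = 117.1.

log K = 117.1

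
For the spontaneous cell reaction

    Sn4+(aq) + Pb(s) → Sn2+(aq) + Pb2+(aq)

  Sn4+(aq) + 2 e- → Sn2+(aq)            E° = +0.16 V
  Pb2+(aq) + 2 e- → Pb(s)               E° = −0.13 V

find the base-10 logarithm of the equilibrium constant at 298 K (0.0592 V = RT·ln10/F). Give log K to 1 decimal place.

The Sn⁴⁺/Sn²⁺ couple is reduced (cathode); E°cell = +0.16 − (−0.13) = +0.29 V with n = 2.
At equilibrium E = 0, so log K = nE°cell / 0.0592 = (2)(+0.29) / 0.0592 = 9.8.

log K = 9.8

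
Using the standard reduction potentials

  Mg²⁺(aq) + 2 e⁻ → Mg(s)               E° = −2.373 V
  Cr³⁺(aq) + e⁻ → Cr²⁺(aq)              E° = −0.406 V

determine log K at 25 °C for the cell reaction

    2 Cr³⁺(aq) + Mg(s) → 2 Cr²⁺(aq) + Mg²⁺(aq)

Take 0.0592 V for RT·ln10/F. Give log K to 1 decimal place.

The Cr³⁺/Cr²⁺ couple is reduced (cathode); E°cell = −0.406 − (−2.373) = +1.967 V with n = 2.
At equilibrium E = 0, so log K = nE°cell / 0.0592 = (2)(+1.967) / 0.0592 = 66.5.

log K = 66.5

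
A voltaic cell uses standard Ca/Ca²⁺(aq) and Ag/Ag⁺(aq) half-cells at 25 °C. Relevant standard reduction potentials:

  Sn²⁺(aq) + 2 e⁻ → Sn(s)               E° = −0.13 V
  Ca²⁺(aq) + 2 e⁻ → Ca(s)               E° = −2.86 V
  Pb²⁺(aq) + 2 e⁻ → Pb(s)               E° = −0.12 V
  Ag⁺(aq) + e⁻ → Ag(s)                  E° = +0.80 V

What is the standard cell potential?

+3.66 V

The Ag⁺/Ag couple has the higher E°, so Ag ion is reduced (cathode) and Ca is oxidized (anode).
E°cell = E°(cathode) − E°(anode) = +0.80 − (−2.86) = +3.66 V.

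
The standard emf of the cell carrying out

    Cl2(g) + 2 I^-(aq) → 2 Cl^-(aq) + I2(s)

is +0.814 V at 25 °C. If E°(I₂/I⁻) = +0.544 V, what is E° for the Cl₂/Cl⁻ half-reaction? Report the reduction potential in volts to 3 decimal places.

In the reaction as written the Cl₂/Cl⁻ couple is reduced (cathode) and I₂/I⁻ is oxidized (anode), so E°cell = E°(Cl₂/Cl⁻) − E°(I₂/I⁻).
E°(Cl₂/Cl⁻) = E°cell + E°(anode) = +0.814 + (+0.544) = +1.358 V.

+1.358 V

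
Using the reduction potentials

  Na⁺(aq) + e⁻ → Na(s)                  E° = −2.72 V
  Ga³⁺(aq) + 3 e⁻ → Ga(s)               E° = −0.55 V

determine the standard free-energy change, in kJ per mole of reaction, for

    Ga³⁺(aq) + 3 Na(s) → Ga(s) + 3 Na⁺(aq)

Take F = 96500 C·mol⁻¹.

−628 kJ/mol

In the reaction as written Ga³⁺(aq) is reduced, so the Ga³⁺/Ga couple is the cathode and Na⁺/Na is the anode.
E°cell = −0.55 − (−2.72) = +2.17 V; balancing electrons gives n = 3.
ΔG° = −nFE°cell = −(3)(96500)(+2.17) J/mol = −628 kJ/mol.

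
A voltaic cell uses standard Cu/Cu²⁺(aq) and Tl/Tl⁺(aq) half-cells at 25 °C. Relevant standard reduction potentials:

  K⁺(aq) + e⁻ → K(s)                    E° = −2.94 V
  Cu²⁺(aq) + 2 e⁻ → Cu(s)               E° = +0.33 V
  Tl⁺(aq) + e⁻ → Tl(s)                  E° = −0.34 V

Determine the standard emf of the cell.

+0.67 V

Of the two couples in this cell, the one with the more positive reduction potential is reduced at the cathode: here that is Cu²⁺/Cu (+0.33 V); Tl⁺/Tl (−0.34 V) is the anode.
E°cell = E°(cathode) − E°(anode) = +0.33 − (−0.34) = +0.67 V.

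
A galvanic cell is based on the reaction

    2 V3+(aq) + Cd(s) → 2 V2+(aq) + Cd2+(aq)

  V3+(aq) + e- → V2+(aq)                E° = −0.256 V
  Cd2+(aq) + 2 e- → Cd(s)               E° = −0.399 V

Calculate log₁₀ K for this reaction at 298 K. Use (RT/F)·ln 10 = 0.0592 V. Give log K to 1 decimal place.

log K = 4.8

The V³⁺/V²⁺ couple is reduced (cathode); E°cell = −0.256 − (−0.399) = +0.143 V with n = 2.
At equilibrium E = 0, so log K = nE°cell / 0.0592 = (2)(+0.143) / 0.0592 = 4.8.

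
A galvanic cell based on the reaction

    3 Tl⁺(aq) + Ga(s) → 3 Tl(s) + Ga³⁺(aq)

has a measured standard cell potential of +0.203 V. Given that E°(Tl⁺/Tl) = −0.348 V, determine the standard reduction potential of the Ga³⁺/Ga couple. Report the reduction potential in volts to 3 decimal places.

In the reaction as written the Tl⁺/Tl couple is reduced (cathode) and Ga³⁺/Ga is oxidized (anode), so E°cell = E°(Tl⁺/Tl) − E°(Ga³⁺/Ga).
E°(Ga³⁺/Ga) = E°(cathode) − E°cell = −0.348 − (+0.203) = −0.551 V.

−0.551 V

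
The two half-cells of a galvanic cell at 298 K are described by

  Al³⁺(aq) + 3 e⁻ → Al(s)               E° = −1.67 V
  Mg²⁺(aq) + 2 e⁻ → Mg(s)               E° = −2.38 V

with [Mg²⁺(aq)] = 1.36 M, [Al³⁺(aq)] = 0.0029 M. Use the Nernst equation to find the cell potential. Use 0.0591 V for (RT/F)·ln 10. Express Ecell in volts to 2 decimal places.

+0.66 V

Since E°(Al³⁺/Al) > E°(Mg²⁺/Mg), Al³⁺/Al serves as the cathode.
The standard potential is −1.67 − (−2.38) = +0.71 V and the balanced reaction transfers n = 6 electrons.
For the overall reaction 2 Al³⁺(aq) + 3 Mg(s) → 2 Al(s) + 3 Mg²⁺(aq), Q = [Mg²⁺(aq)]^3 / [Al³⁺(aq)]^2 = 2.99×10^5, giving log Q = 5.476.
Applying E = E° − (RT ln10/nF)·log Q gives +0.71 − (0.0591/6)(5.476) = +0.66 V.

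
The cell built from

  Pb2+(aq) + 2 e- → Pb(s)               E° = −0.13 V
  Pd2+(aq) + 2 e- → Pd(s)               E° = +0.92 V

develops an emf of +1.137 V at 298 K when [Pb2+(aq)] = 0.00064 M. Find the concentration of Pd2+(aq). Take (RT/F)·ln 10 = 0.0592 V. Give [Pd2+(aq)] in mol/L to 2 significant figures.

The Pd²⁺/Pd couple has the larger reduction potential, so it is the cathode: E°cell = +0.92 − (−0.13) = +1.05 V and n = 2.
Since E = E° − (0.0592/n)·log Q, log Q = n(E° − E)/0.0592 = −2.939.
The balanced reaction is Pd2+(aq) + Pb(s) → Pd(s) + Pb2+(aq), so Q = [Pb2+(aq)] / [Pd2+(aq)].
Solving for the unknown gives log [Pd2+(aq)] = −0.255, so [Pd2+(aq)] ≈ 0.56 M.

0.56 M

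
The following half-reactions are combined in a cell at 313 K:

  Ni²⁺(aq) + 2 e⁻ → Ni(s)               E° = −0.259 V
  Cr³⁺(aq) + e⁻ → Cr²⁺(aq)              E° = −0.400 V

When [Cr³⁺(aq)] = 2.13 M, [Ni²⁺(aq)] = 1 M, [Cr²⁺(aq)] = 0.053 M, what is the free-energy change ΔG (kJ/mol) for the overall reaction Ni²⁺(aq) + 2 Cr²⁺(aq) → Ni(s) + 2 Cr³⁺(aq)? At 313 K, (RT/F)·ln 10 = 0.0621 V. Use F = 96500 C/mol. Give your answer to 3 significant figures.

−7.99 kJ/mol

E°cell = −0.259 − (−0.400) = +0.141 V; the balanced reaction transfers n = 2 electrons.
The reaction quotient is [Cr³⁺(aq)]^2 / ([Ni²⁺(aq)]·[Cr²⁺(aq)]^2) = 1.62×10^3; by Nernst, E = +0.141 − (0.0621/2)(3.208) = +0.0414 V.
Then ΔG = −nFE = −2 × 96500 × +0.0414 J/mol = −7.99 kJ/mol.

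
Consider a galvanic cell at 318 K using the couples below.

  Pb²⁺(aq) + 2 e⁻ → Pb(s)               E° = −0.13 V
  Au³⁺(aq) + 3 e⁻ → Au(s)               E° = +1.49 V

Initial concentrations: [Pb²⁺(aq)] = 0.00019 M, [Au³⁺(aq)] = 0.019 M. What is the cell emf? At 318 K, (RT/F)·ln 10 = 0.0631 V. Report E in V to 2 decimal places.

+1.70 V

Au³⁺/Au is reduced (cathode, E° = +1.49 V) and Pb²⁺/Pb is oxidized (anode).
E°cell = E°cat − E°an = +1.49 − (−0.13) = +1.62 V; n = 6.
For the overall reaction 2 Au³⁺(aq) + 3 Pb(s) → 2 Au(s) + 3 Pb²⁺(aq), Q = [Pb²⁺(aq)]^3 / [Au³⁺(aq)]^2 = 1.9×10^−8, giving log Q = −7.721.
By the Nernst equation, E = +1.62 − (0.0631/6)·(−7.721) = +1.70 V.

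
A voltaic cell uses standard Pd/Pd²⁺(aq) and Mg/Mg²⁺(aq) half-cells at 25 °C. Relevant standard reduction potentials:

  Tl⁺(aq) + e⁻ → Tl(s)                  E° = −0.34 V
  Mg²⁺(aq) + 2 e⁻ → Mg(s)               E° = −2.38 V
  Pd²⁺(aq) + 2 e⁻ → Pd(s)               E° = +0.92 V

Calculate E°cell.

+3.30 V

Of the two couples in this cell, the one with the more positive reduction potential is reduced at the cathode: here that is Pd²⁺/Pd (+0.92 V); Mg²⁺/Mg (−2.38 V) is the anode.
E°cell = E°(cathode) − E°(anode) = +0.92 − (−2.38) = +3.30 V.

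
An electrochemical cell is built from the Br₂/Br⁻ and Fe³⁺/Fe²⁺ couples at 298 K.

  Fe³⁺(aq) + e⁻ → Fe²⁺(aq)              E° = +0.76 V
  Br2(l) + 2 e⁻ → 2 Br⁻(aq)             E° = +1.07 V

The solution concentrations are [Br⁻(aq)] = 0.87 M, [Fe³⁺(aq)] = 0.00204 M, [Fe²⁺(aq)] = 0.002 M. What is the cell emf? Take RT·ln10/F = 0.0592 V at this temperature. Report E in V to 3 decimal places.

+0.313 V

The Br₂/Br⁻ couple has the more positive E°, so it is the cathode; Fe³⁺/Fe²⁺ is the anode.
E°cell = +1.07 − (+0.76) = +0.31 V, with n = 2 electrons transferred.
Balancing gives Br2(l) + 2 Fe²⁺(aq) → 2 Br⁻(aq) + 2 Fe³⁺(aq); hence Q = ([Br⁻(aq)]^2·[Fe³⁺(aq)]^2) / [Fe²⁺(aq)]^2 = 0.787 (log Q = −0.104).
Applying E = E° − (RT ln10/nF)·log Q gives +0.31 − (0.0592/2)(−0.104) = +0.313 V.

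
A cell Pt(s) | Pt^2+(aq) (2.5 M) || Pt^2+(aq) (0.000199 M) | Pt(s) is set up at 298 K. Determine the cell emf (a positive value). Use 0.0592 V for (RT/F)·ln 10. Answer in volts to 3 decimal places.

0.121 V

For a concentration cell E°cell = 0, since both electrodes use the same couple.
The compartment with the higher Pt^2+(aq) concentration (2.5 M) acts as the cathode; ions are reduced there and produced at the dilute (0.000199 M) anode.
With n = 2, Ecell = −(0.0592/2)·log([dilute]/[conc]) = −(0.0592/2)·log(0.000199/2.5) = +0.121 V.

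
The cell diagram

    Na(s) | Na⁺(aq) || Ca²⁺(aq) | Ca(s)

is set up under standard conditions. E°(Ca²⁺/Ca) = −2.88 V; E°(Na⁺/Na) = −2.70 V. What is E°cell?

By convention the left-hand electrode in cell notation is the anode (oxidation) and the right-hand electrode is the cathode (reduction).
E°cell = E°(right) − E°(left) = −2.88 − (−2.70) = −0.18 V.
The negative sign shows that, as written, the cell would require an external voltage to drive the reaction.

−0.18 V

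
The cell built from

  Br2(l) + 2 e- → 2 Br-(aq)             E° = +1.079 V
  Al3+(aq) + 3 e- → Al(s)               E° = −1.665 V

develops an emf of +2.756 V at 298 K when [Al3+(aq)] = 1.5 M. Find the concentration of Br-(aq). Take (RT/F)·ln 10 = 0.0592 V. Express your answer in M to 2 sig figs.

The Br₂/Br⁻ couple has the larger reduction potential, so it is the cathode: E°cell = +1.079 − (−1.665) = +2.744 V and n = 6.
From the Nernst equation, log Q = n(E° − E)/0.0592 = 6·(+2.744 − (+2.756))/0.0592 = −1.216.
Balancing electrons gives 3 Br2(l) + 2 Al(s) → 6 Br-(aq) + 2 Al3+(aq); thus Q = [Br-(aq)]^6·[Al3+(aq)]^2.
Isolating [Br-(aq)] in Q = 10^{−1.216} yields log [Br-(aq)] = −0.261, i.e. 0.55 M.

0.55 M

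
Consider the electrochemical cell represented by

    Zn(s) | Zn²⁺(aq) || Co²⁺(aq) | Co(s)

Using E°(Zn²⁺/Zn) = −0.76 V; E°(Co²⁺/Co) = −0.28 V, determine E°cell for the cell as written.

+0.48 V

By convention the left-hand electrode in cell notation is the anode (oxidation) and the right-hand electrode is the cathode (reduction).
E°cell = E°(right) − E°(left) = −0.28 − (−0.76) = +0.48 V.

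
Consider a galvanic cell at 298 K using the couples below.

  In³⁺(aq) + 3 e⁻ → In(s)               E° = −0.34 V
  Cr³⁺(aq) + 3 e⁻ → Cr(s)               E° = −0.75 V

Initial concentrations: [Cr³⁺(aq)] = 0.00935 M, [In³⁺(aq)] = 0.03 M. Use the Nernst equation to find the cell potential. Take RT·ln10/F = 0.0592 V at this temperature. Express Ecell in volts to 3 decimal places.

In³⁺/In is reduced (cathode, E° = −0.34 V) and Cr³⁺/Cr is oxidized (anode).
The standard potential is −0.34 − (−0.75) = +0.41 V and the balanced reaction transfers n = 3 electrons.
For the overall reaction In³⁺(aq) + Cr(s) → In(s) + Cr³⁺(aq), Q = [Cr³⁺(aq)] / [In³⁺(aq)] = 0.312, giving log Q = −0.506.
E = E° − (0.0592/n)·log Q = +0.41 − (0.0592/3)(−0.506) = +0.420 V.

+0.420 V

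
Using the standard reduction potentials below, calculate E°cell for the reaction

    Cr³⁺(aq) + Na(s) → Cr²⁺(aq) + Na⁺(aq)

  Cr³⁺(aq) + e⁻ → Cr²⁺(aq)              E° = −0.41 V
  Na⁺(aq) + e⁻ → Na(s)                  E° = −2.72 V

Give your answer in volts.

+2.31 V

Cr³⁺(aq) gains electrons, so the Cr³⁺/Cr²⁺ couple is the cathode; the Na⁺/Na couple is the anode.
E°cell = E°(cathode) − E°(anode) = −0.41 − (−2.72) = +2.31 V.
The positive value indicates the reaction is spontaneous as written.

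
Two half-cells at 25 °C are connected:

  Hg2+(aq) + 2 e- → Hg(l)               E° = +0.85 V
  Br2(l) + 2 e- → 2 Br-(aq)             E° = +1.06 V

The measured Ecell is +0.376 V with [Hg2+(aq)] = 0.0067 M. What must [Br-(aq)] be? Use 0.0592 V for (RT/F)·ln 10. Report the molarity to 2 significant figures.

0.019 M

With Br₂/Br⁻ at the cathode and Hg²⁺/Hg at the anode, E°cell = +1.06 − (+0.85) = +0.21 V (n = 2).
Since E = E° − (0.0592/n)·log Q, log Q = n(E° − E)/0.0592 = −5.608.
For Br2(l) + Hg(l) → 2 Br-(aq) + Hg2+(aq), the reaction quotient is Q = [Br-(aq)]^2·[Hg2+(aq)].
Substituting the known concentrations and solving, log [Br-(aq)] = −1.717 and [Br-(aq)] = 0.019 M.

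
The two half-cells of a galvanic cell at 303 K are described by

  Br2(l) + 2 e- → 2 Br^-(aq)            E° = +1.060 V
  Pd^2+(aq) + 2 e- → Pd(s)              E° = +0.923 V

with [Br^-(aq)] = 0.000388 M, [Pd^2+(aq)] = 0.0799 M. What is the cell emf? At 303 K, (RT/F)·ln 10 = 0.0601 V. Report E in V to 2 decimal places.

Br₂/Br⁻ is reduced (cathode, E° = +1.060 V) and Pd²⁺/Pd is oxidized (anode).
E°cell = E°cat − E°an = +1.060 − (+0.923) = +0.137 V; n = 2.
For the overall reaction Br2(l) + Pd(s) → 2 Br^-(aq) + Pd^2+(aq), Q = [Br^-(aq)]^2·[Pd^2+(aq)] = 1.2×10^−8, giving log Q = −7.920.
Applying E = E° − (RT ln10/nF)·log Q gives +0.137 − (0.0601/2)(−7.920) = +0.37 V.

+0.37 V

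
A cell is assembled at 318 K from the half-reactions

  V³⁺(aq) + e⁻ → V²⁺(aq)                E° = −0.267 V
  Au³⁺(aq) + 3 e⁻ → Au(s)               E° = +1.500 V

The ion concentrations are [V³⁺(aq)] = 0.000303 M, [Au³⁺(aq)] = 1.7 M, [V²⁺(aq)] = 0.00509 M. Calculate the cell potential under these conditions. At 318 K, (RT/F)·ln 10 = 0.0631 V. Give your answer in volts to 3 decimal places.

The Au³⁺/Au couple has the more positive E°, so it is the cathode; V³⁺/V²⁺ is the anode.
The standard potential is +1.500 − (−0.267) = +1.767 V and the balanced reaction transfers n = 3 electrons.
For the overall reaction Au³⁺(aq) + 3 V²⁺(aq) → Au(s) + 3 V³⁺(aq), Q = [V³⁺(aq)]^3 / ([Au³⁺(aq)]·[V²⁺(aq)]^3) = 0.000124, giving log Q = −3.906.
E = E° − (0.0631/n)·log Q = +1.767 − (0.0631/3)(−3.906) = +1.849 V.

+1.849 V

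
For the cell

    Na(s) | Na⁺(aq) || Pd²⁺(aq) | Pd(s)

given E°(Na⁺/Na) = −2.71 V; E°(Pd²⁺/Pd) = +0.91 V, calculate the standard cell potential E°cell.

+3.62 V

By convention the left-hand electrode in cell notation is the anode (oxidation) and the right-hand electrode is the cathode (reduction).
E°cell = E°(right) − E°(left) = +0.91 − (−2.71) = +3.62 V.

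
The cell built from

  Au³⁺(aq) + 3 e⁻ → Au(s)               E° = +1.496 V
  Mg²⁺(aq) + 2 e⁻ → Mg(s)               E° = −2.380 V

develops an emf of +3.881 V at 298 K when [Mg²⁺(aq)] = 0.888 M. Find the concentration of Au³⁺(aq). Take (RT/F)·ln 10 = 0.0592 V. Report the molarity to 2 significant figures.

1.5 M

With Au³⁺/Au at the cathode and Mg²⁺/Mg at the anode, E°cell = +1.496 − (−2.380) = +3.876 V (n = 6).
Since E = E° − (0.0592/n)·log Q, log Q = n(E° − E)/0.0592 = −0.507.
The balanced reaction is 2 Au³⁺(aq) + 3 Mg(s) → 2 Au(s) + 3 Mg²⁺(aq), so Q = [Mg²⁺(aq)]^3 / [Au³⁺(aq)]^2.
Substituting the known concentrations and solving, log [Au³⁺(aq)] = 0.176 and [Au³⁺(aq)] = 1.5 M.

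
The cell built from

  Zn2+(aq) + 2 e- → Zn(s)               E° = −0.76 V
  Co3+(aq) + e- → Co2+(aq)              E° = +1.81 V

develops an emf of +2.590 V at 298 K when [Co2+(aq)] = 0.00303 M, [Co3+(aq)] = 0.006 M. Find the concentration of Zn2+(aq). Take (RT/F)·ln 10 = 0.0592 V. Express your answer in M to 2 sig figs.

The Co³⁺/Co²⁺ couple has the larger reduction potential, so it is the cathode: E°cell = +1.81 − (−0.76) = +2.57 V and n = 2.
From the Nernst equation, log Q = n(E° − E)/0.0592 = 2·(+2.57 − (+2.590))/0.0592 = −0.676.
For 2 Co3+(aq) + Zn(s) → 2 Co2+(aq) + Zn2+(aq), the reaction quotient is Q = ([Co2+(aq)]^2·[Zn2+(aq)]) / [Co3+(aq)]^2.
Isolating [Zn2+(aq)] in Q = 10^{−0.676} yields log [Zn2+(aq)] = −0.083, i.e. 0.83 M.

0.83 M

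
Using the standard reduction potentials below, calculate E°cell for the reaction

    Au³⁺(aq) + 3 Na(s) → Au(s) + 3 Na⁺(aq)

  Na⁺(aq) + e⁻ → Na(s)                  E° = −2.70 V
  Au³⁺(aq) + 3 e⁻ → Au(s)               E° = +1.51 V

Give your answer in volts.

+4.21 V

Au³⁺(aq) gains electrons, so the Au³⁺/Au couple is the cathode; the Na⁺/Na couple is the anode.
E°cell = E°(cathode) − E°(anode) = +1.51 − (−2.70) = +4.21 V.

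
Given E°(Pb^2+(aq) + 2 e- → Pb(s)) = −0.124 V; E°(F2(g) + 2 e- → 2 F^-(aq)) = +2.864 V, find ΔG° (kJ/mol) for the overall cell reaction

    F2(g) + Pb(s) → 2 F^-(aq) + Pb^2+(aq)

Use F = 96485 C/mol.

In the reaction as written F2(g) is reduced, so the F₂/F⁻ couple is the cathode and Pb²⁺/Pb is the anode.
E°cell = +2.864 − (−0.124) = +2.988 V; balancing electrons gives n = 2.
ΔG° = −nFE°cell = −(2)(96485)(+2.988) J/mol = −577 kJ/mol.

−577 kJ/mol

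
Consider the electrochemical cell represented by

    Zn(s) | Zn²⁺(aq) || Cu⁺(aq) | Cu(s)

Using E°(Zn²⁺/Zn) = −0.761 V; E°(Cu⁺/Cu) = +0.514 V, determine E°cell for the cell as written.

By convention the left-hand electrode in cell notation is the anode (oxidation) and the right-hand electrode is the cathode (reduction).
E°cell = E°(right) − E°(left) = +0.514 − (−0.761) = +1.275 V.

+1.275 V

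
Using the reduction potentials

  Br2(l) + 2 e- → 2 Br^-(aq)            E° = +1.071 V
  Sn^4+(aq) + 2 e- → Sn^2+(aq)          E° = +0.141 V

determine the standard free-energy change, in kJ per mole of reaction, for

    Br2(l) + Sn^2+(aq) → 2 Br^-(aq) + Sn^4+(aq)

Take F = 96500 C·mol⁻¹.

−179 kJ/mol

In the reaction as written Br2(l) is reduced, so the Br₂/Br⁻ couple is the cathode and Sn⁴⁺/Sn²⁺ is the anode.
E°cell = +1.071 − (+0.141) = +0.930 V; balancing electrons gives n = 2.
ΔG° = −nFE°cell = −(2)(96500)(+0.930) J/mol = −179 kJ/mol.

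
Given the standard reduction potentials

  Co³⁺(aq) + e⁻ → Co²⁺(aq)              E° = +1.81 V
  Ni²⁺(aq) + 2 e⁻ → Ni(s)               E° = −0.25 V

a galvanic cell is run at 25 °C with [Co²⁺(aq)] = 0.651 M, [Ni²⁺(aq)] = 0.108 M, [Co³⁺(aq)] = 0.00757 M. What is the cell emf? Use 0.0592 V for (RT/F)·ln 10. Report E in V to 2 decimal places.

+1.97 V

Co³⁺/Co²⁺ is reduced (cathode, E° = +1.81 V) and Ni²⁺/Ni is oxidized (anode).
E°cell = +1.81 − (−0.25) = +2.06 V, with n = 2 electrons transferred.
For the overall reaction 2 Co³⁺(aq) + Ni(s) → 2 Co²⁺(aq) + Ni²⁺(aq), Q = ([Co²⁺(aq)]^2·[Ni²⁺(aq)]) / [Co³⁺(aq)]^2 = 799, giving log Q = 2.902.
By the Nernst equation, E = +2.06 − (0.0592/2)·(2.902) = +1.97 V.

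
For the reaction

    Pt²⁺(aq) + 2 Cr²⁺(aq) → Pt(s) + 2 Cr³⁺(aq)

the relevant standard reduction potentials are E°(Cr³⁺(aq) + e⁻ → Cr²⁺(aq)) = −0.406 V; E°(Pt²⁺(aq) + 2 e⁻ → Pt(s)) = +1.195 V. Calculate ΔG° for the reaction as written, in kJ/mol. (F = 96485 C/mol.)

−309 kJ/mol

In the reaction as written Pt²⁺(aq) is reduced, so the Pt²⁺/Pt couple is the cathode and Cr³⁺/Cr²⁺ is the anode.
E°cell = +1.195 − (−0.406) = +1.601 V; balancing electrons gives n = 2.
ΔG° = −nFE°cell = −(2)(96485)(+1.601) J/mol = −309 kJ/mol.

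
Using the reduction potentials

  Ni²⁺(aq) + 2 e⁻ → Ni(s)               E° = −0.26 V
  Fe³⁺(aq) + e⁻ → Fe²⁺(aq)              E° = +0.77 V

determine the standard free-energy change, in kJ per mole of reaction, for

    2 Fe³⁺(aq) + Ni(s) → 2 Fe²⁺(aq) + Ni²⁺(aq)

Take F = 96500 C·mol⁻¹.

In the reaction as written Fe³⁺(aq) is reduced, so the Fe³⁺/Fe²⁺ couple is the cathode and Ni²⁺/Ni is the anode.
E°cell = +0.77 − (−0.26) = +1.03 V; balancing electrons gives n = 2.
ΔG° = −nFE°cell = −(2)(96500)(+1.03) J/mol = −199 kJ/mol.

−199 kJ/mol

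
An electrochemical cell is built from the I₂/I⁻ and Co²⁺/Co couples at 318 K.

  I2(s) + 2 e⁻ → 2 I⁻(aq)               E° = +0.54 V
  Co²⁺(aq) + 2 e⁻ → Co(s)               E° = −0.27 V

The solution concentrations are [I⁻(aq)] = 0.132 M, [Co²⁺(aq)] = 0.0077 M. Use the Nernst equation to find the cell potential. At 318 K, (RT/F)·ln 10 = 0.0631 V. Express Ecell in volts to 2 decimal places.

+0.93 V

The I₂/I⁻ couple has the more positive E°, so it is the cathode; Co²⁺/Co is the anode.
The standard potential is +0.54 − (−0.27) = +0.81 V and the balanced reaction transfers n = 2 electrons.
Balancing gives I2(s) + Co(s) → 2 I⁻(aq) + Co²⁺(aq); hence Q = [I⁻(aq)]^2·[Co²⁺(aq)] = 0.000134 (log Q = −3.872).
Applying E = E° − (RT ln10/nF)·log Q gives +0.81 − (0.0631/2)(−3.872) = +0.93 V.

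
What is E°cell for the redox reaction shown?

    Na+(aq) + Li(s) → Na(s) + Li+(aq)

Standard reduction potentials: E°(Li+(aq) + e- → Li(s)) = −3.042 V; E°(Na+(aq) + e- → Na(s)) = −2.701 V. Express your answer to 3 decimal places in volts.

In the reaction as written, Na+(aq) is reduced (cathode) and Li+(aq) is produced by oxidation at the anode.
E°cell = E°(cathode) − E°(anode) = −2.701 − (−3.042) = +0.341 V.

+0.341 V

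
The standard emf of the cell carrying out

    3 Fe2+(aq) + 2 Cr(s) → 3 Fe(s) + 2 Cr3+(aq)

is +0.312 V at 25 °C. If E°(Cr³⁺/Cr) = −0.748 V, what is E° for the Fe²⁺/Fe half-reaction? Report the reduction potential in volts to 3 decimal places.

−0.436 V

In the reaction as written the Fe²⁺/Fe couple is reduced (cathode) and Cr³⁺/Cr is oxidized (anode), so E°cell = E°(Fe²⁺/Fe) − E°(Cr³⁺/Cr).
E°(Fe²⁺/Fe) = E°cell + E°(anode) = +0.312 + (−0.748) = −0.436 V.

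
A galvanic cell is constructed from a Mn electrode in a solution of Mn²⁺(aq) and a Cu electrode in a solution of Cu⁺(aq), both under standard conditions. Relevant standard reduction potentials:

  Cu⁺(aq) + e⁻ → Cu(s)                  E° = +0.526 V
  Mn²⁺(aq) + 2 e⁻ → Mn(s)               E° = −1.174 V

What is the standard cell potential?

The Cu⁺/Cu couple has the higher E°, so Cu ion is reduced (cathode) and Mn is oxidized (anode).
E°cell = E°(cathode) − E°(anode) = +0.526 − (−1.174) = +1.700 V.

+1.700 V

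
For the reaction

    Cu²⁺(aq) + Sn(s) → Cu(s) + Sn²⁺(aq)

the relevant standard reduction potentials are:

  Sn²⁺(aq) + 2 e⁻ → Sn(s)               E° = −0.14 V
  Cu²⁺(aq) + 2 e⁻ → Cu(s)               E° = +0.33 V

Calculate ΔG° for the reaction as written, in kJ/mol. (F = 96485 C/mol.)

−90.7 kJ/mol

In the reaction as written Cu²⁺(aq) is reduced, so the Cu²⁺/Cu couple is the cathode and Sn²⁺/Sn is the anode.
E°cell = +0.33 − (−0.14) = +0.47 V; balancing electrons gives n = 2.
ΔG° = −nFE°cell = −(2)(96485)(+0.47) J/mol = −90.7 kJ/mol.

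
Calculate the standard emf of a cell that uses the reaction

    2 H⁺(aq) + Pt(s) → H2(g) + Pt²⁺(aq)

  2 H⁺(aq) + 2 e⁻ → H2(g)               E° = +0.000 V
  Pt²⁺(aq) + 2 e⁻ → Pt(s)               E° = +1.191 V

In the reaction as written, H⁺(aq) is reduced (cathode) and Pt²⁺(aq) is produced by oxidation at the anode.
E°cell = E°(cathode) − E°(anode) = +0.000 − (+1.191) = −1.191 V.

−1.191 V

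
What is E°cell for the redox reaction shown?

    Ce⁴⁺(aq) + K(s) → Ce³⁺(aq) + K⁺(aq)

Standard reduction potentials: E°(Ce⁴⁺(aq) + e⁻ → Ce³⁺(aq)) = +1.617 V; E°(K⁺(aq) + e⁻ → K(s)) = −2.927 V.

Ce⁴⁺(aq) gains electrons, so the Ce⁴⁺/Ce³⁺ couple is the cathode; the K⁺/K couple is the anode.
E°cell = E°(cathode) − E°(anode) = +1.617 − (−2.927) = +4.544 V.
The positive value indicates the reaction is spontaneous as written.

+4.544 V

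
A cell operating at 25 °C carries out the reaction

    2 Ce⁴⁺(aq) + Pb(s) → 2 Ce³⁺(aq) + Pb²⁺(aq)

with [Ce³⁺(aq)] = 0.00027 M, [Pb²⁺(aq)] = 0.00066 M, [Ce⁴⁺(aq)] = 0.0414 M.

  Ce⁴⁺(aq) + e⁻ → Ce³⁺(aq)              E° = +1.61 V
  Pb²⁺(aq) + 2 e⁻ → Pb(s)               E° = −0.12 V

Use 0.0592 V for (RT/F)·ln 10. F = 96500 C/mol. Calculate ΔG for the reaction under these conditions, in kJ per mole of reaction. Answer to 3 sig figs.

The standard cell potential is +1.61 − (−0.12) = +1.73 V, with n = 2 electrons in the balanced equation.
Here Q = ([Ce³⁺(aq)]^2·[Pb²⁺(aq)]) / [Ce⁴⁺(aq)]^2 = 2.81×10^−8 (log Q = −7.552), giving E = +1.73 − (0.0592/2)·(−7.552) = +1.9535 V.
Finally ΔG = −nFE = −(2)(96500 C/mol)(+1.9535 V) = −377 kJ/mol.

−377 kJ/mol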